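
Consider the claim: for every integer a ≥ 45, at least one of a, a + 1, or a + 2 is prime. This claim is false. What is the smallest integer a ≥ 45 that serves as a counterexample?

a = 48

a = 45: 47 is prime.
a = 46: 47 is prime.
a = 47: 47 is prime.
a = 48: 48 = 2 × 24; 49 = 7 × 7; 50 = 2 × 25 — all composite.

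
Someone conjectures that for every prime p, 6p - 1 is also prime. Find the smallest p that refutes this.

We need the least prime p for which 6p - 1 is not prime.
p = 2: 6p - 1 = 11, prime.
p = 3: 6p - 1 = 17, prime.
p = 5: 6p - 1 = 29, prime.
p = 7: 6p - 1 = 41, prime.
p = 11: 6p - 1 = 65 = 5 × 13, not prime.
So p = 11 is the smallest counterexample.

p = 11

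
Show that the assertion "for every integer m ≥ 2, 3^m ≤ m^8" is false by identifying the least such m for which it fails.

A counterexample is any integer m ≥ 2 such that 3^m > m^8; we check each in order.
The first 21 eligible values, up to m = 22, all satisfy the conclusion.
m = 23: 3^m = 94143178827 and m^8 = 78310985281, so 94143178827 > 78310985281.
Thus m = 23 disproves the claim, and no smaller m works.

m = 23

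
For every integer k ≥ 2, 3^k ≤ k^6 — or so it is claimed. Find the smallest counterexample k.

Check each integer k ≥ 2 in order until 3^k > k^6.
For k = 2, 3, 4, 5, …, 12, 13, 14 the conclusion holds.
k = 15: 3^k = 14348907 and k^6 = 11390625, so 14348907 > 11390625.

k = 15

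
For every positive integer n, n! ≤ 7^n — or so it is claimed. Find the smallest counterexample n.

For n = 1, 2, 3, 4, …, 14, 15, 16 the conclusion holds.
n = 17: n! = 355687428096000 and 7^n = 232630513987207, so 355687428096000 > 232630513987207.
Thus n = 17 disproves the claim, and no smaller n works.

n = 17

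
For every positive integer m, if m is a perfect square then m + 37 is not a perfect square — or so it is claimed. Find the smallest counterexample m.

m = 324

For m = 1, 4, 9, 16, …, 225, 256, 289 the conclusion holds.
m = 324: 324 = 18² and 324 + 37 = 361 = 19².
So m = 324 is the smallest counterexample.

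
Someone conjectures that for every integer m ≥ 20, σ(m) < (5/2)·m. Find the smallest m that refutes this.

m = 24

We need the least integer m ≥ 20 for which the claim fails.
The first 4 eligible values, up to m = 23, all satisfy the conclusion.
m = 24: σ(24) = 60; 60 ≥ 60.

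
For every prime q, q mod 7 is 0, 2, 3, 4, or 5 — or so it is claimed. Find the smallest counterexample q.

A counterexample is any prime q such that the claim fails; we check each in order.
q = 2: 2 mod 7 = 2.
q = 3: 3 mod 7 = 3.
q = 5: 5 mod 7 = 5.
q = 7: 7 mod 7 = 0.
q = 11: 11 mod 7 = 4.
q = 13: 13 mod 7 = 6 — not in {0, 2, 3, 4, 5}.
Hence q = 13 is a counterexample.

q = 13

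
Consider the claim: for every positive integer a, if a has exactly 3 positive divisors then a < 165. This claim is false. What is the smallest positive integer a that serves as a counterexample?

a = 4: τ(4) = 3; 4 < 165.
a = 9: τ(9) = 3; 9 < 165.
a = 25: τ(25) = 3; 25 < 165.
a = 49: τ(49) = 3; 49 < 165.
a = 121: τ(121) = 3; 121 < 165.
a = 169: τ(169) = 3; 169 ≥ 165.
Hence a = 169 is a counterexample.

a = 169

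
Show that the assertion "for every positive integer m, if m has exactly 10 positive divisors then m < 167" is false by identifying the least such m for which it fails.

A counterexample is any positive integer m such that m has exactly 10 positive divisors but the claim fails; we check each in order.
m = 48: τ(48) = 10; 48 < 167.
m = 80: τ(80) = 10; 80 < 167.
m = 112: τ(112) = 10; 112 < 167.
m = 162: τ(162) = 10; 162 < 167.
m = 176: τ(176) = 10; 176 ≥ 167.
Thus m = 176 disproves the claim, and no smaller m works.

m = 176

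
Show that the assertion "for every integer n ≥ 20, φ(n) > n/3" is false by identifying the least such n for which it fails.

n = 24

The first 4 eligible values, up to n = 23, all satisfy the conclusion.
n = 24: φ(24) = 8 and 24/3 = 8, so φ(24) ≤ 24/3.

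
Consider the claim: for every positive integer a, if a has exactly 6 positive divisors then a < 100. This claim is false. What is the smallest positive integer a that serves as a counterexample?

a = 116

A counterexample is any positive integer a such that a has exactly 6 positive divisors but the claim fails; we check each in order.
The first 16 eligible values, up to a = 99, all satisfy the conclusion.
a = 116: τ(116) = 6; 116 ≥ 100.
So a = 116 is the smallest counterexample.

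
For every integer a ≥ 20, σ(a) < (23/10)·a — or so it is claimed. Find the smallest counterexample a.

a = 24

The first 4 eligible values, up to a = 23, all satisfy the conclusion.
a = 24: σ(24) = 60; 60 ≥ 276/5.
Hence a = 24 is a counterexample.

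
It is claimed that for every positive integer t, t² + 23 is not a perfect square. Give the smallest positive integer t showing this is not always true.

A counterexample is any positive integer t such that t² + 23 is a perfect square; we check each in order.
For t = 1, 2, 3, 4, 5, 6, 7, 8, 9, 10 the conclusion holds.
t = 11: 11² + 23 = 144 = 12², a perfect square.

t = 11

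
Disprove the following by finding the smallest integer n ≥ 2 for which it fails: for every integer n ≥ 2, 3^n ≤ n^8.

n = 23

A counterexample is any integer n ≥ 2 such that 3^n > n^8; we check each in order.
The first 21 eligible values, up to n = 22, all satisfy the conclusion.
n = 23: 3^n = 94143178827 and n^8 = 78310985281, so 94143178827 > 78310985281.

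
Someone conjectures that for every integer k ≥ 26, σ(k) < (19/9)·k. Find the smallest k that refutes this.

A counterexample is any integer k ≥ 26 such that the claim fails; we check each in order.
k = 26: σ(26) = 42; 42 < 494/9.
k = 27: σ(27) = 40; 40 < 57.
k = 28: σ(28) = 56; 56 < 532/9.
k = 29: σ(29) = 30; 30 < 551/9.
k = 30: σ(30) = 72; 72 ≥ 190/3.
Hence k = 30 is a counterexample.

k = 30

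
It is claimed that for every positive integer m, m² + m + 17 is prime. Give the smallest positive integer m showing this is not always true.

m = 16

We need the least positive integer m for which m² + m + 17 is not prime.
For m = 1, 2, 3, 4, …, 13, 14, 15 the conclusion holds.
m = 16: m² + m + 17 = 289 = 17 × 17, composite.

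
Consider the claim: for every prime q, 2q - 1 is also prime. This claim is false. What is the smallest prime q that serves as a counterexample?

q = 5

A counterexample is any prime q such that 2q - 1 is not prime; we check each in order.
q = 2: 2q - 1 = 3, prime.
q = 3: 2q - 1 = 5, prime.
q = 5: 2q - 1 = 9 = 3 × 3, not prime.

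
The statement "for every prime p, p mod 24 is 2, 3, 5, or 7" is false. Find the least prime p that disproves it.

A counterexample is any prime p such that the claim fails; we check each in order.
The first 4 eligible values, up to p = 7, all satisfy the conclusion.
p = 11: 11 mod 24 = 11 — not in {2, 3, 5, 7}.

p = 11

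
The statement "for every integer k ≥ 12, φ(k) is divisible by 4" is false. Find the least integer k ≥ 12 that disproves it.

k = 14

Check each integer k ≥ 12 in order until φ(k) is not divisible by 4.
k = 12: φ(12) = 4; 4 mod 4 = 0.
k = 13: φ(13) = 12; 12 mod 4 = 0.
k = 14: φ(14) = 6; 6 mod 4 = 2.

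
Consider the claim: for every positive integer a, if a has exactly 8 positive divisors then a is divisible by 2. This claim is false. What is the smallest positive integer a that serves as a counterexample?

A counterexample is any positive integer a such that a has exactly 8 positive divisors but a is not divisible by 2; we check each in order.
For a = 24, 30, 40, 42, …, 88, 102, 104 the conclusion holds.
a = 105: τ(105) = 8; 105 mod 2 = 1.
So a = 105 is the smallest counterexample.

a = 105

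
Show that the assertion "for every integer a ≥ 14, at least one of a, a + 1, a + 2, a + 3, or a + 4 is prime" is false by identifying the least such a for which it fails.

For a = 14, 15, 16, 17, 18, 19, 20, 21, 22, 23 the conclusion holds.
a = 24: 24 = 2 × 12; 25 = 5 × 5; 26 = 2 × 13; 27 = 3 × 9; 28 = 2 × 14 — all composite.
Hence a = 24 is a counterexample.

a = 24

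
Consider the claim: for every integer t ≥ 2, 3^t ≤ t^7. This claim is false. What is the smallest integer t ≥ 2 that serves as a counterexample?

A counterexample is any integer t ≥ 2 such that 3^t > t^7; we check each in order.
For t = 2, 3, 4, 5, …, 16, 17, 18 the conclusion holds.
t = 19: 3^t = 1162261467 and t^7 = 893871739, so 1162261467 > 893871739.
So t = 19 is the smallest counterexample.

t = 19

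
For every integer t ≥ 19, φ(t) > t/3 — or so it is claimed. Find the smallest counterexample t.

t = 19: φ(19) = 18 and 19/3 = 19/3, so φ(19) > 19/3.
t = 20: φ(20) = 8 and 20/3 = 20/3, so φ(20) > 20/3.
t = 21: φ(21) = 12 and 21/3 = 7, so φ(21) > 21/3.
t = 22: φ(22) = 10 and 22/3 = 22/3, so φ(22) > 22/3.
t = 23: φ(23) = 22 and 23/3 = 23/3, so φ(23) > 23/3.
t = 24: φ(24) = 8 and 24/3 = 8, so φ(24) ≤ 24/3.

t = 24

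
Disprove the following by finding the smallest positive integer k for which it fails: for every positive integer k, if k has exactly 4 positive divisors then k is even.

Check each positive integer k in order until k has exactly 4 positive divisors but k is odd.
For k = 6, 8, 10, 14 the conclusion holds.
k = 15: divisors of 15: 1, 3, 5, 15; 15 is odd.
Thus k = 15 disproves the claim, and no smaller k works.

k = 15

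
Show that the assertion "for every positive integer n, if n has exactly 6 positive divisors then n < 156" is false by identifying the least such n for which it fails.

We need the least positive integer n for which n has exactly 6 positive divisors but the claim fails.
For n = 12, 18, 20, 28, …, 147, 148, 153 the conclusion holds.
n = 164: τ(164) = 6; 164 ≥ 156.

n = 164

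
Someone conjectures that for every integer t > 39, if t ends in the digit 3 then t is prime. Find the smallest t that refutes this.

A counterexample is any integer t > 39 such that t ends in the digit 3 but t is not prime; we check each in order.
For t = 43, 53 the conclusion holds.
t = 63: 63 ends in 3; 63 = 3 × 21, composite.

t = 63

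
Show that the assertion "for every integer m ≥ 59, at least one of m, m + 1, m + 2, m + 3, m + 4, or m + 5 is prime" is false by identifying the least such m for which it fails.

For m = 59, 60, 61, 62, …, 87, 88, 89 the conclusion holds.
m = 90: 90 = 2 × 45; 91 = 7 × 13; 92 = 2 × 46; 93 = 3 × 31; 94 = 2 × 47; 95 = 5 × 19 — all composite.

m = 90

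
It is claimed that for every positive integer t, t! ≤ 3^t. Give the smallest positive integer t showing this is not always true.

We need the least positive integer t for which t! > 3^t.
For t = 1, 2, 3, 4, 5, 6 the conclusion holds.
t = 7: t! = 5040 and 3^t = 2187, so 5040 > 2187.
Hence t = 7 is a counterexample.

t = 7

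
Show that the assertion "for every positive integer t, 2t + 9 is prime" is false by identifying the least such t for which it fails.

We need the least positive integer t for which 2t + 9 is not prime.
t = 1: 2t + 9 = 11, prime.
t = 2: 2t + 9 = 13, prime.
t = 3: 2t + 9 = 15 = 3 × 5, composite.
Hence t = 3 is a counterexample.

t = 3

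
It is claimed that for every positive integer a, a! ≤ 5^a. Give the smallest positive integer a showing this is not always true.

a = 12

A counterexample is any positive integer a such that a! > 5^a; we check each in order.
The first 11 eligible values, up to a = 11, all satisfy the conclusion.
a = 12: a! = 479001600 and 5^a = 244140625, so 479001600 > 244140625.
Hence a = 12 is a counterexample.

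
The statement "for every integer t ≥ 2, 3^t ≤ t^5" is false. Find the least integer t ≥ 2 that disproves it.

t = 11

A counterexample is any integer t ≥ 2 such that 3^t > t^5; we check each in order.
The first 9 eligible values, up to t = 10, all satisfy the conclusion.
t = 11: 3^t = 177147 and t^5 = 161051, so 177147 > 161051.
Thus t = 11 disproves the claim, and no smaller t works.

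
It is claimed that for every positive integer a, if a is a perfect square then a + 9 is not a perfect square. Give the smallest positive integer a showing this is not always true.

a = 16

a = 1: 1 + 9 = 10, not a perfect square.
a = 4: 4 + 9 = 13, not a perfect square.
a = 9: 9 + 9 = 18, not a perfect square.
a = 16: 16 = 4² and 16 + 9 = 25 = 5².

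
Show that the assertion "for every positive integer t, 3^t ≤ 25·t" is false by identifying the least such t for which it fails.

t = 5

We need the least positive integer t for which 3^t > 25·t.
For t = 1, 2, 3, 4 the conclusion holds.
t = 5: 3^t = 243 and 25·t = 125, so 243 > 125.
Thus t = 5 disproves the claim, and no smaller t works.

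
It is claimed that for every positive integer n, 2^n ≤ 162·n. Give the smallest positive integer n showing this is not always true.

n = 11

Check each positive integer n in order until 2^n > 162·n.
For n = 1, 2, 3, 4, 5, 6, 7, 8, 9, 10 the conclusion holds.
n = 11: 2^n = 2048 and 162·n = 1782, so 2048 > 1782.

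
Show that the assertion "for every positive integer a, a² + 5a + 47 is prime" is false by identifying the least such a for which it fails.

For a = 1, 2, 3, 4, …, 35, 36, 37 the conclusion holds.
a = 38: a² + 5a + 47 = 1681 = 41 × 41, composite.

a = 38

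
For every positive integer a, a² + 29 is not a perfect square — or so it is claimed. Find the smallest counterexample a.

a = 14

Check each positive integer a in order until a² + 29 is a perfect square.
For a = 1, 2, 3, 4, …, 11, 12, 13 the conclusion holds.
a = 14: 14² + 29 = 225 = 15², a perfect square.
Thus a = 14 disproves the claim, and no smaller a works.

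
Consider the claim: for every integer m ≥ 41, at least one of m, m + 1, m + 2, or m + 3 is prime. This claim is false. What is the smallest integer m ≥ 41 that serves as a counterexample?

m = 48

The first 7 eligible values, up to m = 47, all satisfy the conclusion.
m = 48: 48 = 2 × 24; 49 = 7 × 7; 50 = 2 × 25; 51 = 3 × 17 — all composite.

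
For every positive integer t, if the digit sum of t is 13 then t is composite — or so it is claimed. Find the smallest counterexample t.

t = 67

For t = 49, 58 the conclusion holds.
t = 67: digit sum 13; 67 is prime, not composite.
So t = 67 is the smallest counterexample.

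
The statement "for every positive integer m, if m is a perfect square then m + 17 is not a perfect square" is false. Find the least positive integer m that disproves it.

m = 64

The first 7 eligible values, up to m = 49, all satisfy the conclusion.
m = 64: 64 = 8² and 64 + 17 = 81 = 9².
So m = 64 is the smallest counterexample.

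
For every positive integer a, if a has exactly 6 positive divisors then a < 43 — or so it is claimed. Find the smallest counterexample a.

Check each positive integer a in order until a has exactly 6 positive divisors but the claim fails.
a = 12: τ(12) = 6; 12 < 43.
a = 18: τ(18) = 6; 18 < 43.
a = 20: τ(20) = 6; 20 < 43.
a = 28: τ(28) = 6; 28 < 43.
a = 32: τ(32) = 6; 32 < 43.
a = 44: τ(44) = 6; 44 ≥ 43.

a = 44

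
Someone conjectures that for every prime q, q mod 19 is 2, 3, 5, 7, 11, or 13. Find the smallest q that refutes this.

Check each prime q in order until the claim fails.
q = 2: 2 mod 19 = 2.
q = 3: 3 mod 19 = 3.
q = 5: 5 mod 19 = 5.
q = 7: 7 mod 19 = 7.
q = 11: 11 mod 19 = 11.
q = 13: 13 mod 19 = 13.
q = 17: 17 mod 19 = 17 — not in {2, 3, 5, 7, 11, 13}.
Hence q = 17 is a counterexample.

q = 17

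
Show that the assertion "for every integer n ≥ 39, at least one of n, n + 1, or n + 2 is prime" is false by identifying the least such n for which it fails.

n = 39: 41 is prime.
n = 40: 41 is prime.
n = 41: 41 is prime.
n = 42: 43 is prime.
n = 43: 43 is prime.
n = 44: 44 = 2 × 22; 45 = 3 × 15; 46 = 2 × 23 — all composite.
Hence n = 44 is a counterexample.

n = 44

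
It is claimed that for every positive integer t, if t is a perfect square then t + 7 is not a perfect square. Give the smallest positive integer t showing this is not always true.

Check each positive integer t in order until t is a perfect square but t + 7 is a perfect square.
t = 1: 1 + 7 = 8, not a perfect square.
t = 4: 4 + 7 = 11, not a perfect square.
t = 9: 9 = 3² and 9 + 7 = 16 = 4².

t = 9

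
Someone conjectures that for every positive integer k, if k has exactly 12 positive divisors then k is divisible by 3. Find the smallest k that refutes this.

k = 60: τ(60) = 12; 60 mod 3 = 0.
k = 72: τ(72) = 12; 72 mod 3 = 0.
k = 84: τ(84) = 12; 84 mod 3 = 0.
k = 90: τ(90) = 12; 90 mod 3 = 0.
k = 96: τ(96) = 12; 96 mod 3 = 0.
k = 108: τ(108) = 12; 108 mod 3 = 0.
k = 126: τ(126) = 12; 126 mod 3 = 0.
k = 132: τ(132) = 12; 132 mod 3 = 0.
k = 140: τ(140) = 12; 140 mod 3 = 2.

k = 140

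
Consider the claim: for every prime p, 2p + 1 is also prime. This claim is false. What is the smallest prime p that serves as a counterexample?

p = 7

A counterexample is any prime p such that 2p + 1 is not prime; we check each in order.
For p = 2, 3, 5 the conclusion holds.
p = 7: 2p + 1 = 15 = 3 × 5, not prime.
So p = 7 is the smallest counterexample.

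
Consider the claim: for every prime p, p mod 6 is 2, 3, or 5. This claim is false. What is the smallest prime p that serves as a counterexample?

A counterexample is any prime p such that the claim fails; we check each in order.
For p = 2, 3, 5 the conclusion holds.
p = 7: 7 mod 6 = 1 — not in {2, 3, 5}.

p = 7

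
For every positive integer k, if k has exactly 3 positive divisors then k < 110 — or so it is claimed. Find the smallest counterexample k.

A counterexample is any positive integer k such that k has exactly 3 positive divisors but the claim fails; we check each in order.
k = 4: τ(4) = 3; 4 < 110.
k = 9: τ(9) = 3; 9 < 110.
k = 25: τ(25) = 3; 25 < 110.
k = 49: τ(49) = 3; 49 < 110.
k = 121: τ(121) = 3; 121 ≥ 110.

k = 121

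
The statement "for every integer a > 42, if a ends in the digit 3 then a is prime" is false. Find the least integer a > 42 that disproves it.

a = 63

a = 43: 43 ends in 3 and is prime.
a = 53: 53 ends in 3 and is prime.
a = 63: 63 ends in 3; 63 = 3 × 21, composite.
Thus a = 63 disproves the claim, and no smaller a works.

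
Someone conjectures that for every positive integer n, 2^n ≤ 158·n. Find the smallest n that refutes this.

Check each positive integer n in order until 2^n > 158·n.
For n = 1, 2, 3, 4, 5, 6, 7, 8, 9, 10 the conclusion holds.
n = 11: 2^n = 2048 and 158·n = 1738, so 2048 > 1738.

n = 11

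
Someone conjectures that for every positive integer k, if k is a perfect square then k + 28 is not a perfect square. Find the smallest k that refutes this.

For k = 1, 4, 9, 16, 25 the conclusion holds.
k = 36: 36 = 6² and 36 + 28 = 64 = 8².
So k = 36 is the smallest counterexample.

k = 36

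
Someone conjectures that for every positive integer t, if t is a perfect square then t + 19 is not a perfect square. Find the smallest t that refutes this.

t = 81

Check each positive integer t in order until t is a perfect square but t + 19 is a perfect square.
t = 1: 1 + 19 = 20, not a perfect square.
t = 4: 4 + 19 = 23, not a perfect square.
t = 9: 9 + 19 = 28, not a perfect square.
t = 16: 16 + 19 = 35, not a perfect square.
t = 25: 25 + 19 = 44, not a perfect square.
t = 36: 36 + 19 = 55, not a perfect square.
t = 49: 49 + 19 = 68, not a perfect square.
t = 64: 64 + 19 = 83, not a perfect square.
t = 81: 81 = 9² and 81 + 19 = 100 = 10².
Hence t = 81 is a counterexample.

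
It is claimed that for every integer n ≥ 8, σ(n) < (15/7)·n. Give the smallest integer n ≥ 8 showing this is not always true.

A counterexample is any integer n ≥ 8 such that the claim fails; we check each in order.
For n = 8, 9, 10, 11 the conclusion holds.
n = 12: σ(12) = 28; 28 ≥ 180/7.

n = 12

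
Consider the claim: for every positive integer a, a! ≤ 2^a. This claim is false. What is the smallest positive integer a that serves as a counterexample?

a = 4

Check each positive integer a in order until a! > 2^a.
a = 1: a! = 1 and 2^a = 2, so 1 ≤ 2.
a = 2: a! = 2 and 2^a = 4, so 2 ≤ 4.
a = 3: a! = 6 and 2^a = 8, so 6 ≤ 8.
a = 4: a! = 24 and 2^a = 16, so 24 > 16.
So a = 4 is the smallest counterexample.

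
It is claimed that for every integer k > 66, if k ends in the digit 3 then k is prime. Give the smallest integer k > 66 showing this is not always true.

A counterexample is any integer k > 66 such that k ends in the digit 3 but k is not prime; we check each in order.
For k = 73, 83 the conclusion holds.
k = 93: 93 ends in 3; 93 = 3 × 31, composite.

k = 93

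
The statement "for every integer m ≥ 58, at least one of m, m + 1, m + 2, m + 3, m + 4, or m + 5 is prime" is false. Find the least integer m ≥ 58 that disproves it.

m = 90

We need the least integer m ≥ 58 for which m, m + 1, m + 2, m + 3, m + 4, m + 5 are all composite.
For m = 58, 59, 60, 61, …, 87, 88, 89 the conclusion holds.
m = 90: 90 = 2 × 45; 91 = 7 × 13; 92 = 2 × 46; 93 = 3 × 31; 94 = 2 × 47; 95 = 5 × 19 — all composite.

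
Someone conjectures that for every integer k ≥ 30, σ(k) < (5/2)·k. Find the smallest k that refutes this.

Check each integer k ≥ 30 in order until the claim fails.
The first 6 eligible values, up to k = 35, all satisfy the conclusion.
k = 36: σ(36) = 91; 91 ≥ 90.
Thus k = 36 disproves the claim, and no smaller k works.

k = 36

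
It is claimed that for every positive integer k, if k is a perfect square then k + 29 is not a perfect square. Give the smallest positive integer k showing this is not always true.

We need the least positive integer k for which k is a perfect square but k + 29 is a perfect square.
For k = 1, 4, 9, 16, …, 121, 144, 169 the conclusion holds.
k = 196: 196 = 14² and 196 + 29 = 225 = 15².
Hence k = 196 is a counterexample.

k = 196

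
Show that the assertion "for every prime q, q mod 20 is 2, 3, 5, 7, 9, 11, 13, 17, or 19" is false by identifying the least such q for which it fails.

Check each prime q in order until the claim fails.
For q = 2, 3, 5, 7, …, 29, 31, 37 the conclusion holds.
q = 41: 41 mod 20 = 1 — not in {2, 3, 5, 7, 9, 11, 13, 17, 19}.

q = 41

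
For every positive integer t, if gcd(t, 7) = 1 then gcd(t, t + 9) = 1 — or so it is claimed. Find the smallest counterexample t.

t = 3

A counterexample is any positive integer t such that gcd(t, 7) = 1 but gcd(t, t + 9) > 1; we check each in order.
For t = 1, 2 the conclusion holds.
t = 3: gcd(3, 12) = 3.
Thus t = 3 disproves the claim, and no smaller t works.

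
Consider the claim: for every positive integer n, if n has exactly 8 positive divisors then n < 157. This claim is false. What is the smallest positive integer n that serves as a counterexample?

n = 165

A counterexample is any positive integer n such that n has exactly 8 positive divisors but the claim fails; we check each in order.
The first 22 eligible values, up to n = 154, all satisfy the conclusion.
n = 165: τ(165) = 8; 165 ≥ 157.
Thus n = 165 disproves the claim, and no smaller n works.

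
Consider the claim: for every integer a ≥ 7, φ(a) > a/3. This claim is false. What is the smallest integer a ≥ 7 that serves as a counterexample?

A counterexample is any integer a ≥ 7 such that the claim fails; we check each in order.
The first 5 eligible values, up to a = 11, all satisfy the conclusion.
a = 12: φ(12) = 4 and 12/3 = 4, so φ(12) ≤ 12/3.

a = 12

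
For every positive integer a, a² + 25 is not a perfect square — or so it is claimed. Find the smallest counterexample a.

a = 12

We need the least positive integer a for which a² + 25 is a perfect square.
For a = 1, 2, 3, 4, …, 9, 10, 11 the conclusion holds.
a = 12: 12² + 25 = 169 = 13², a perfect square.
So a = 12 is the smallest counterexample.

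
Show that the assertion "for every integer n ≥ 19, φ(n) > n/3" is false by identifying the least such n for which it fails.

The first 5 eligible values, up to n = 23, all satisfy the conclusion.
n = 24: φ(24) = 8 and 24/3 = 8, so φ(24) ≤ 24/3.
Thus n = 24 disproves the claim, and no smaller n works.

n = 24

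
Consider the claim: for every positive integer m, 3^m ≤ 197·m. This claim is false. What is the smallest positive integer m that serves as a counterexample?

A counterexample is any positive integer m such that 3^m > 197·m; we check each in order.
For m = 1, 2, 3, 4, 5, 6 the conclusion holds.
m = 7: 3^m = 2187 and 197·m = 1379, so 2187 > 1379.
Hence m = 7 is a counterexample.

m = 7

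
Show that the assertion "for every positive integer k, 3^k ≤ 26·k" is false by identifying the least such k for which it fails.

A counterexample is any positive integer k such that 3^k > 26·k; we check each in order.
For k = 1, 2, 3, 4 the conclusion holds.
k = 5: 3^k = 243 and 26·k = 130, so 243 > 130.

k = 5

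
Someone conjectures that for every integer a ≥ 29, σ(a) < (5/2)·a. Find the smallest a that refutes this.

Check each integer a ≥ 29 in order until the claim fails.
a = 29: σ(29) = 30; 30 < 145/2.
a = 30: σ(30) = 72; 72 < 75.
a = 31: σ(31) = 32; 32 < 155/2.
a = 32: σ(32) = 63; 63 < 80.
a = 33: σ(33) = 48; 48 < 165/2.
a = 34: σ(34) = 54; 54 < 85.
a = 35: σ(35) = 48; 48 < 175/2.
a = 36: σ(36) = 91; 91 ≥ 90.
Thus a = 36 disproves the claim, and no smaller a works.

a = 36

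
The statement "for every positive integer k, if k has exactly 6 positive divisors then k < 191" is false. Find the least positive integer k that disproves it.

A counterexample is any positive integer k such that k has exactly 6 positive divisors but the claim fails; we check each in order.
For k = 12, 18, 20, 28, …, 172, 175, 188 the conclusion holds.
k = 207: τ(207) = 6; 207 ≥ 191.

k = 207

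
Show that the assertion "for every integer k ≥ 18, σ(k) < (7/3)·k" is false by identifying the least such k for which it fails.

A counterexample is any integer k ≥ 18 such that the claim fails; we check each in order.
The first 6 eligible values, up to k = 23, all satisfy the conclusion.
k = 24: σ(24) = 60; 60 ≥ 56.
Hence k = 24 is a counterexample.

k = 24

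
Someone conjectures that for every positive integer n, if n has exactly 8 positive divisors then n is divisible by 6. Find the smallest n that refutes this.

A counterexample is any positive integer n such that n has exactly 8 positive divisors but n is not divisible by 6; we check each in order.
n = 24: τ(24) = 8; 24 mod 6 = 0.
n = 30: τ(30) = 8; 30 mod 6 = 0.
n = 40: τ(40) = 8; 40 mod 6 = 4.
Thus n = 40 disproves the claim, and no smaller n works.

n = 40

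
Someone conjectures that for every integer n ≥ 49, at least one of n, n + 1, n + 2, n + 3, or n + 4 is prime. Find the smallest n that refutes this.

n = 54

Check each integer n ≥ 49 in order until n, n + 1, n + 2, n + 3, n + 4 are all composite.
The first 5 eligible values, up to n = 53, all satisfy the conclusion.
n = 54: 54 = 2 × 27; 55 = 5 × 11; 56 = 2 × 28; 57 = 3 × 19; 58 = 2 × 29 — all composite.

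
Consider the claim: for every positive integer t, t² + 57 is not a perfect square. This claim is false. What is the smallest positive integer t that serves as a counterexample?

We need the least positive integer t for which t² + 57 is a perfect square.
t = 1: 1² + 57 = 58, not a perfect square.
t = 2: 2² + 57 = 61, not a perfect square.
t = 3: 3² + 57 = 66, not a perfect square.
t = 4: 4² + 57 = 73, not a perfect square.
t = 5: 5² + 57 = 82, not a perfect square.
t = 6: 6² + 57 = 93, not a perfect square.
t = 7: 7² + 57 = 106, not a perfect square.
t = 8: 8² + 57 = 121 = 11², a perfect square.
Hence t = 8 is a counterexample.

t = 8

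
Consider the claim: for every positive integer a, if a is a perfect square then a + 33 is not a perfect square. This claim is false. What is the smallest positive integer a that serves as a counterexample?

a = 1: 1 + 33 = 34, not a perfect square.
a = 4: 4 + 33 = 37, not a perfect square.
a = 9: 9 + 33 = 42, not a perfect square.
a = 16: 16 = 4² and 16 + 33 = 49 = 7².
Thus a = 16 disproves the claim, and no smaller a works.

a = 16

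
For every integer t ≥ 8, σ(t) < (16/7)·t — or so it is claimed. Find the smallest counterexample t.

We need the least integer t ≥ 8 for which the claim fails.
The first 4 eligible values, up to t = 11, all satisfy the conclusion.
t = 12: σ(12) = 28; 28 ≥ 192/7.
Thus t = 12 disproves the claim, and no smaller t works.

t = 12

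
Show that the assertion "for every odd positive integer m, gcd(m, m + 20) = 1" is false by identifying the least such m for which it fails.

Check each odd positive integer m in order until gcd(m, m + 20) > 1.
m = 1: gcd(1, 21) = 1.
m = 3: gcd(3, 23) = 1.
m = 5: gcd(5, 25) = 5.
Hence m = 5 is a counterexample.

m = 5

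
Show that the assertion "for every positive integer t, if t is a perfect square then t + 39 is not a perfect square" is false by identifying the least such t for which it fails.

t = 25

t = 1: 1 + 39 = 40, not a perfect square.
t = 4: 4 + 39 = 43, not a perfect square.
t = 9: 9 + 39 = 48, not a perfect square.
t = 16: 16 + 39 = 55, not a perfect square.
t = 25: 25 = 5² and 25 + 39 = 64 = 8².
Thus t = 25 disproves the claim, and no smaller t works.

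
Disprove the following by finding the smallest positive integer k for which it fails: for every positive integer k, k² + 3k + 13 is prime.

A counterexample is any positive integer k such that k² + 3k + 13 is not prime; we check each in order.
The first 8 eligible values, up to k = 8, all satisfy the conclusion.
k = 9: k² + 3k + 13 = 121 = 11 × 11, composite.
Thus k = 9 disproves the claim, and no smaller k works.

k = 9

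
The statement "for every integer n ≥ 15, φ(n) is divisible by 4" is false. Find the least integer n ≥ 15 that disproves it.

A counterexample is any integer n ≥ 15 such that φ(n) is not divisible by 4; we check each in order.
For n = 15, 16, 17 the conclusion holds.
n = 18: φ(18) = 6; 6 mod 4 = 2.

n = 18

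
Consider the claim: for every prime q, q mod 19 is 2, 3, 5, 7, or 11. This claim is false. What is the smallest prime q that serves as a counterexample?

The first 5 eligible values, up to q = 11, all satisfy the conclusion.
q = 13: 13 mod 19 = 13 — not in {2, 3, 5, 7, 11}.
Hence q = 13 is a counterexample.

q = 13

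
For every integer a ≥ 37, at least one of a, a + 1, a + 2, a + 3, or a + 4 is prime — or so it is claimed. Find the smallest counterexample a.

a = 48

For a = 37, 38, 39, 40, …, 45, 46, 47 the conclusion holds.
a = 48: 48 = 2 × 24; 49 = 7 × 7; 50 = 2 × 25; 51 = 3 × 17; 52 = 2 × 26 — all composite.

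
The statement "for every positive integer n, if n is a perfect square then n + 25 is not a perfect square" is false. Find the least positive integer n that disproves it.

n = 144

The first 11 eligible values, up to n = 121, all satisfy the conclusion.
n = 144: 144 = 12² and 144 + 25 = 169 = 13².
So n = 144 is the smallest counterexample.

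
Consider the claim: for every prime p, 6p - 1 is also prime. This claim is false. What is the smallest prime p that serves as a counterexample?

A counterexample is any prime p such that 6p - 1 is not prime; we check each in order.
p = 2: 6p - 1 = 11, prime.
p = 3: 6p - 1 = 17, prime.
p = 5: 6p - 1 = 29, prime.
p = 7: 6p - 1 = 41, prime.
p = 11: 6p - 1 = 65 = 5 × 13, not prime.
Hence p = 11 is a counterexample.

p = 11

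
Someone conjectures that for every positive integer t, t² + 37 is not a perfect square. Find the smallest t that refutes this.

Check each positive integer t in order until t² + 37 is a perfect square.
For t = 1, 2, 3, 4, …, 15, 16, 17 the conclusion holds.
t = 18: 18² + 37 = 361 = 19², a perfect square.
Hence t = 18 is a counterexample.

t = 18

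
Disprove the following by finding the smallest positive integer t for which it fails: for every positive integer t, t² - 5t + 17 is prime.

t = 13

For t = 1, 2, 3, 4, …, 10, 11, 12 the conclusion holds.
t = 13: t² - 5t + 17 = 121 = 11 × 11, composite.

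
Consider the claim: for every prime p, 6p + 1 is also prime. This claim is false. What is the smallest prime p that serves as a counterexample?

The first 7 eligible values, up to p = 17, all satisfy the conclusion.
p = 19: 6p + 1 = 115 = 5 × 23, not prime.
Hence p = 19 is a counterexample.

p = 19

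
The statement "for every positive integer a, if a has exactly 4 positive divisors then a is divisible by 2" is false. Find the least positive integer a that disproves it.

A counterexample is any positive integer a such that a has exactly 4 positive divisors but a is not divisible by 2; we check each in order.
a = 6: τ(6) = 4; 6 mod 2 = 0.
a = 8: τ(8) = 4; 8 mod 2 = 0.
a = 10: τ(10) = 4; 10 mod 2 = 0.
a = 14: τ(14) = 4; 14 mod 2 = 0.
a = 15: τ(15) = 4; 15 mod 2 = 1.

a = 15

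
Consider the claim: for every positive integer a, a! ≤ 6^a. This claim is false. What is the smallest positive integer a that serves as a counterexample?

a = 14

We need the least positive integer a for which a! > 6^a.
For a = 1, 2, 3, 4, …, 11, 12, 13 the conclusion holds.
a = 14: a! = 87178291200 and 6^a = 78364164096, so 87178291200 > 78364164096.
Hence a = 14 is a counterexample.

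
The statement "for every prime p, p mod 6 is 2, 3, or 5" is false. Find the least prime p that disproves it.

p = 7

A counterexample is any prime p such that the claim fails; we check each in order.
p = 2: 2 mod 6 = 2.
p = 3: 3 mod 6 = 3.
p = 5: 5 mod 6 = 5.
p = 7: 7 mod 6 = 1 — not in {2, 3, 5}.
So p = 7 is the smallest counterexample.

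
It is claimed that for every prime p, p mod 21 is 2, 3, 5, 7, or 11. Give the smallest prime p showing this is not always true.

p = 13

A counterexample is any prime p such that the claim fails; we check each in order.
The first 5 eligible values, up to p = 11, all satisfy the conclusion.
p = 13: 13 mod 21 = 13 — not in {2, 3, 5, 7, 11}.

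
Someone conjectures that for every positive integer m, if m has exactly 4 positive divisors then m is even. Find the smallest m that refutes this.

m = 15

For m = 6, 8, 10, 14 the conclusion holds.
m = 15: divisors of 15: 1, 3, 5, 15; 15 is odd.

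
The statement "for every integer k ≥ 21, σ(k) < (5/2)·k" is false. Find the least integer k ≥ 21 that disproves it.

A counterexample is any integer k ≥ 21 such that the claim fails; we check each in order.
k = 21: σ(21) = 32; 32 < 105/2.
k = 22: σ(22) = 36; 36 < 55.
k = 23: σ(23) = 24; 24 < 115/2.
k = 24: σ(24) = 60; 60 ≥ 60.

k = 24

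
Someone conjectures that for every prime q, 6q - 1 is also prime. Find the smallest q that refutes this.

q = 11

We need the least prime q for which 6q - 1 is not prime.
The first 4 eligible values, up to q = 7, all satisfy the conclusion.
q = 11: 6q - 1 = 65 = 5 × 13, not prime.
Hence q = 11 is a counterexample.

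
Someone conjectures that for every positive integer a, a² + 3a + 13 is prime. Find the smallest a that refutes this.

a = 9

A counterexample is any positive integer a such that a² + 3a + 13 is not prime; we check each in order.
a = 1: a² + 3a + 13 = 17, prime.
a = 2: a² + 3a + 13 = 23, prime.
a = 3: a² + 3a + 13 = 31, prime.
a = 4: a² + 3a + 13 = 41, prime.
a = 5: a² + 3a + 13 = 53, prime.
a = 6: a² + 3a + 13 = 67, prime.
a = 7: a² + 3a + 13 = 83, prime.
a = 8: a² + 3a + 13 = 101, prime.
a = 9: a² + 3a + 13 = 121 = 11 × 11, composite.
Hence a = 9 is a counterexample.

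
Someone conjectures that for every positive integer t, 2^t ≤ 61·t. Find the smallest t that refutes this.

Check each positive integer t in order until 2^t > 61·t.
For t = 1, 2, 3, 4, 5, 6, 7, 8, 9 the conclusion holds.
t = 10: 2^t = 1024 and 61·t = 610, so 1024 > 610.
Hence t = 10 is a counterexample.

t = 10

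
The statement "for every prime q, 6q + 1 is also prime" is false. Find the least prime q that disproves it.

q = 19

A counterexample is any prime q such that 6q + 1 is not prime; we check each in order.
q = 2: 6q + 1 = 13, prime.
q = 3: 6q + 1 = 19, prime.
q = 5: 6q + 1 = 31, prime.
q = 7: 6q + 1 = 43, prime.
q = 11: 6q + 1 = 67, prime.
q = 13: 6q + 1 = 79, prime.
q = 17: 6q + 1 = 103, prime.
q = 19: 6q + 1 = 115 = 5 × 23, not prime.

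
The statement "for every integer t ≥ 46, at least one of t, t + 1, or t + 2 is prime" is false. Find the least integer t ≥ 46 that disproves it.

A counterexample is any integer t ≥ 46 such that t, t + 1, t + 2 are all composite; we check each in order.
For t = 46, 47 the conclusion holds.
t = 48: 48 = 2 × 24; 49 = 7 × 7; 50 = 2 × 25 — all composite.
So t = 48 is the smallest counterexample.

t = 48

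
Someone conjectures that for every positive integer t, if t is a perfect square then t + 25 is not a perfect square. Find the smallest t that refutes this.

A counterexample is any positive integer t such that t is a perfect square but t + 25 is a perfect square; we check each in order.
For t = 1, 4, 9, 16, …, 81, 100, 121 the conclusion holds.
t = 144: 144 = 12² and 144 + 25 = 169 = 13².

t = 144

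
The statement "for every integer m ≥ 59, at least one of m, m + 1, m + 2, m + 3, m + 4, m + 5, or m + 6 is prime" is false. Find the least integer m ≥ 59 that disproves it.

We need the least integer m ≥ 59 for which m, m + 1, m + 2, m + 3, m + 4, m + 5, m + 6 are all composite.
For m = 59, 60, 61, 62, …, 87, 88, 89 the conclusion holds.
m = 90: 90 = 2 × 45; 91 = 7 × 13; 92 = 2 × 46; 93 = 3 × 31; 94 = 2 × 47; 95 = 5 × 19; 96 = 2 × 48 — all composite.
Hence m = 90 is a counterexample.

m = 90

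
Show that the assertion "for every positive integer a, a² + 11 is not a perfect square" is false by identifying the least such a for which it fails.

a = 5

We need the least positive integer a for which a² + 11 is a perfect square.
For a = 1, 2, 3, 4 the conclusion holds.
a = 5: 5² + 11 = 36 = 6², a perfect square.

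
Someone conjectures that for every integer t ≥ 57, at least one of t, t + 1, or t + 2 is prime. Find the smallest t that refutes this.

t = 57: 59 is prime.
t = 58: 59 is prime.
t = 59: 59 is prime.
t = 60: 61 is prime.
t = 61: 61 is prime.
t = 62: 62 = 2 × 31; 63 = 3 × 21; 64 = 2 × 32 — all composite.
Thus t = 62 disproves the claim, and no smaller t works.

t = 62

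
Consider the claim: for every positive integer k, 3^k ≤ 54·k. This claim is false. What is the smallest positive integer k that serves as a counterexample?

We need the least positive integer k for which 3^k > 54·k.
The first 5 eligible values, up to k = 5, all satisfy the conclusion.
k = 6: 3^k = 729 and 54·k = 324, so 729 > 324.
Hence k = 6 is a counterexample.

k = 6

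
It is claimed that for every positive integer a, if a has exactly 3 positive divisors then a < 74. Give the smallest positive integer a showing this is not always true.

A counterexample is any positive integer a such that a has exactly 3 positive divisors but the claim fails; we check each in order.
The first 4 eligible values, up to a = 49, all satisfy the conclusion.
a = 121: τ(121) = 3; 121 ≥ 74.

a = 121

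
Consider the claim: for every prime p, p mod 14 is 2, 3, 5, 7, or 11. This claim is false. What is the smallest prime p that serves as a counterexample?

p = 13

The first 5 eligible values, up to p = 11, all satisfy the conclusion.
p = 13: 13 mod 14 = 13 — not in {2, 3, 5, 7, 11}.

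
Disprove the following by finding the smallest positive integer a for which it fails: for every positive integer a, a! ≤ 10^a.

We need the least positive integer a for which a! > 10^a.
For a = 1, 2, 3, 4, …, 22, 23, 24 the conclusion holds.
a = 25: a! = 15511210043330985984000000 and 10^a = 10000000000000000000000000, so 15511210043330985984000000 > 10000000000000000000000000.
Hence a = 25 is a counterexample.

a = 25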